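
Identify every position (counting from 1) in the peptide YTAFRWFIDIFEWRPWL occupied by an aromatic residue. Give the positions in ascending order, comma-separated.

F, W, and Y each carry an aromatic ring on the side chain.
Matching residues: Y1, F4, W6, F7, F11, W13, W16.

1, 4, 6, 7, 11, 13, 16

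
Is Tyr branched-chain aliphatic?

V, L, and I make up the branched-chain aliphatic group.
Tyrosine is not in this group.

No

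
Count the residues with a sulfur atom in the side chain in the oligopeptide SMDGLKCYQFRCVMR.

4

Cysteine (C, thiol) and methionine (M, thioether) are the two sulfur-containing amino acids.
Matching residues: M2, C7, C12, M14.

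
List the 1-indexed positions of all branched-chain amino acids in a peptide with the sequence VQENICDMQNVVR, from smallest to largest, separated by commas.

The BCAAs are Val, Leu, and Ile — aliphatic side chains with a branch point.
Matching residues: V1, I5, V11, V12.

1, 5, 11, 12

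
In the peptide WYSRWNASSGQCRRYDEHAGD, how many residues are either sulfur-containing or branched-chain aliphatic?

Sulfur-containing: C, M. Branched-chain aliphatic: I, L, V.
Sulfur-containing residues here: C12 (1).
Branched-chain aliphatic residues here: none (0).
The two groups share no amino acid, so total = 1 + 0 = 1.

1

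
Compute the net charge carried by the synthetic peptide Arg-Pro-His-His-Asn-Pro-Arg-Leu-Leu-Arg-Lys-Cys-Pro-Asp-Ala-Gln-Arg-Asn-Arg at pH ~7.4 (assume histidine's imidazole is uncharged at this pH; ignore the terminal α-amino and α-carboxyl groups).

At pH ~7.4 the Lys and Arg side chains are protonated (+1), the Asp and Glu side chains are deprotonated (−1), and with His taken as neutral all other side chains carry no charge.
Positive (K, R): Arg1, Arg7, Arg10, Lys11, Arg17, Arg19 → +6.
Negative (D, E): Asp14 → −1.
Net charge = (+6) + (−1) = +5.

+5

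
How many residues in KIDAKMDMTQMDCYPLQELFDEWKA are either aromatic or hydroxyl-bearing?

Aromatic: F, W, Y. Hydroxyl-bearing: S, T, Y.
Aromatic residues here: Y14, F20, W23 (3).
Hydroxyl-bearing residues here: T9, Y14 (2).
Y is in both groups, so the 1 Y residue must not be double-counted.
Total = 3 + 2 − 1 = 4.

4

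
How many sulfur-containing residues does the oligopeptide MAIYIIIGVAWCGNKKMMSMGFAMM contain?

7

The sulfur-bearing residues are cysteine (–SH) and methionine (–S–CH₃).
Matching residues: M1, C12, M17, M18, M20, M24, M25.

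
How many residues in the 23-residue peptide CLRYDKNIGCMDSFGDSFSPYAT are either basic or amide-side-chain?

3

Basic: H, K, R. Amide-side-chain: N, Q.
Basic residues here: R3, K6 (2).
Amide-side-chain residues here: N7 (1).
The two groups share no amino acid, so total = 2 + 1 = 3.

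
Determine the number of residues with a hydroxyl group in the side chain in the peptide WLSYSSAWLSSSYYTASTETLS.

14

Serine (S), threonine (T), and tyrosine (Y) each carry a hydroxyl group on the side chain.
Matching residues: S3, Y4, S5, S6, S10, S11, S12, Y13, Y14, T15, S17, T18, T20, S22.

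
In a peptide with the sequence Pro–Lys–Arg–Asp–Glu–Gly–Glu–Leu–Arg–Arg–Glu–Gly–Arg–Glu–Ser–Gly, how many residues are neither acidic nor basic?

Acidic: D, E. Basic: K, R, H. All other residues are neither.
Matching residues: Pro1, Gly6, Leu8, Gly12, Ser15, Gly16.

6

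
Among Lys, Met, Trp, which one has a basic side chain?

Lysine (K), arginine (R), and histidine (H) have basic, nitrogen-containing side chains.
Of the listed options, only Lys belongs to this group.

Lys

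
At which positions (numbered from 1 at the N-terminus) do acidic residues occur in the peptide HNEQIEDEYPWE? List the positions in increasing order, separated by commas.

The acidic residues are Asp (D) and Glu (E), whose side chains end in a carboxylate group.
Matching residues: E3, E6, D7, E8, E12.

3, 6, 7, 8, 12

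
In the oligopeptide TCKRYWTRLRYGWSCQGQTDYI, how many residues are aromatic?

5

Phenylalanine (F), tryptophan (W), and tyrosine (Y) have aromatic ring side chains.
Matching residues: Y5, W6, Y11, W13, Y21.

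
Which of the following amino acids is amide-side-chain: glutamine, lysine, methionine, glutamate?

glutamine

Asparagine (N) and glutamine (Q) have uncharged amide side chains.
Of the listed options, only glutamine belongs to this group.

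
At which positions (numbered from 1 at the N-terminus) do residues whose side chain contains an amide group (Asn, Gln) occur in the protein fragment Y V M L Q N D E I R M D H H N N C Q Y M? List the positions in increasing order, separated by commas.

5, 6, 15, 16, 18

Matching residues: Q5, N6, N15, N16, Q18.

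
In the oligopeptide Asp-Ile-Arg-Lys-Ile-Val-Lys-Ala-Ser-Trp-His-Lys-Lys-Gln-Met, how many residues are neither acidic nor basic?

Acidic: D, E. Basic: K, R, H. All other residues are neither.
Matching residues: Ile2, Ile5, Val6, Ala8, Ser9, Trp10, Gln14, Met15.

8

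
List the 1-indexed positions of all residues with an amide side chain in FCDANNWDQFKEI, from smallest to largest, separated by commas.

5, 6, 9

Only N (asparagine) and Q (glutamine) carry a side-chain carboxamide.
Matching residues: N5, N6, Q9.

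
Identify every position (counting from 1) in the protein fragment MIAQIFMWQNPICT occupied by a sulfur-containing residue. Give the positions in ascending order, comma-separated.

1, 7, 13

Matching residues: M1, M7, C13.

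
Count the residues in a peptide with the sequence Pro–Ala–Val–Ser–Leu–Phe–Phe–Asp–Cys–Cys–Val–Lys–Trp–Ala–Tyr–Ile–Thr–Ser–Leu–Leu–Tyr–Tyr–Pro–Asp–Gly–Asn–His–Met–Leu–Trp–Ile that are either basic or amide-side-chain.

3

Basic: H, K, R. Amide-side-chain: N, Q.
Basic residues here: Lys12, His27 (2).
Amide-side-chain residues here: Asn26 (1).
The two groups share no amino acid, so total = 2 + 1 = 3.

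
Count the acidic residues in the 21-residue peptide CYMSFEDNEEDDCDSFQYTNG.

Aspartate (D) and glutamate (E) have carboxylic-acid side chains and are the acidic amino acids.
Matching residues: E6, D7, E9, E10, D11, D12, D14.

7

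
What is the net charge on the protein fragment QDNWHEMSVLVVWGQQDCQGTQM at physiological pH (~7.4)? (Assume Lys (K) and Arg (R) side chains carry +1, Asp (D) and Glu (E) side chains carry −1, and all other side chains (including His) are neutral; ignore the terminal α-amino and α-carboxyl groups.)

-3

Positive (K, R): none → +0.
Negative (D, E): D2, E6, D17 → −3.
Net charge = (+0) + (−3) = −3.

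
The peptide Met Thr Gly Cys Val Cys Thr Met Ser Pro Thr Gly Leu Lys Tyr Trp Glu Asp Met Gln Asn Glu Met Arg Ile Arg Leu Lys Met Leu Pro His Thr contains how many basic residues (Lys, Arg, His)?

5

Matching residues: Lys14, Arg24, Arg26, Lys28, His32.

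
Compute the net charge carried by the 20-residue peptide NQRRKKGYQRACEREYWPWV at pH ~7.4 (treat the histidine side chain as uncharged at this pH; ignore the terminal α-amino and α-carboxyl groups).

Near pH 7.4, K and R contribute +1 each, D and E contribute −1 each, and every other side chain (His included, as stated) is uncharged.
Positive (K, R): R3, R4, K5, K6, R10, R14 → +6.
Negative (D, E): E13, E15 → −2.
Net charge = (+6) + (−2) = +4.

+4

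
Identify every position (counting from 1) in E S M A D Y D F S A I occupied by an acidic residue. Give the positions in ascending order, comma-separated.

1, 5, 7

Matching residues: E1, D5, D7.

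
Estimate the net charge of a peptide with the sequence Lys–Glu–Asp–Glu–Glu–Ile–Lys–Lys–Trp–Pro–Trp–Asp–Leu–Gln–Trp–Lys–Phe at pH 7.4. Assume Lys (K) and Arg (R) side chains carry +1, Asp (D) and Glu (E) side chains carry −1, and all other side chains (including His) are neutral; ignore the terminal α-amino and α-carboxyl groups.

Positive (K, R): Lys1, Lys7, Lys8, Lys16 → +4.
Negative (D, E): Glu2, Asp3, Glu4, Glu5, Asp12 → −5.
Net charge = (+4) + (−5) = −1.

-1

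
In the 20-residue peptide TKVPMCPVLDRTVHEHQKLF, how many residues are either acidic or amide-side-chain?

Acidic: D, E. Amide-side-chain: N, Q.
Acidic residues here: D10, E15 (2).
Amide-side-chain residues here: Q17 (1).
The two groups share no amino acid, so total = 2 + 1 = 3.

3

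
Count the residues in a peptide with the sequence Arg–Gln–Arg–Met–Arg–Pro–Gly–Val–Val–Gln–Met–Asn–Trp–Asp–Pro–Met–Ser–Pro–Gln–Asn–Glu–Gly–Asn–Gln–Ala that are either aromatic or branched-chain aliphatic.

Aromatic: F, W, Y. Branched-chain aliphatic: I, L, V.
Aromatic residues here: Trp13 (1).
Branched-chain aliphatic residues here: Val8, Val9 (2).
The two groups share no amino acid, so total = 1 + 2 = 3.

3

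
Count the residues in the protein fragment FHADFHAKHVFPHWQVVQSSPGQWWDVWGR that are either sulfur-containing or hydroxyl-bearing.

Sulfur-containing: C, M. Hydroxyl-bearing: S, T, Y.
Sulfur-containing residues here: none (0).
Hydroxyl-bearing residues here: S19, S20 (2).
The two groups share no amino acid, so total = 0 + 2 = 2.

2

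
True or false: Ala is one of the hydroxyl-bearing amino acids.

Serine (S), threonine (T), and tyrosine (Y) each carry a hydroxyl group on the side chain.
Alanine is not in this group.

False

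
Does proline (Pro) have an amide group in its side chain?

No

The amide-side-chain residues are Asn (N) and Gln (Q).
Proline is not in this group.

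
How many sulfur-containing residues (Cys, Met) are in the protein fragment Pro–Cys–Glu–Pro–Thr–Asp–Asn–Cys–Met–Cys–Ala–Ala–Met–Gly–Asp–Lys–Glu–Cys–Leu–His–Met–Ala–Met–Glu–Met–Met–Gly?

Matching residues: Cys2, Cys8, Met9, Cys10, Met13, Cys18, Met21, Met23, Met25, Met26.

10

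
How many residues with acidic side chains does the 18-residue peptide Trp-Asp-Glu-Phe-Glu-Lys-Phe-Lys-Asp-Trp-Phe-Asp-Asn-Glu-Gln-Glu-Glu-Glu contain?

9

Aspartate (D) and glutamate (E) have carboxylic-acid side chains and are the acidic amino acids.
Matching residues: Asp2, Glu3, Glu5, Asp9, Asp12, Glu14, Glu16, Glu17, Glu18.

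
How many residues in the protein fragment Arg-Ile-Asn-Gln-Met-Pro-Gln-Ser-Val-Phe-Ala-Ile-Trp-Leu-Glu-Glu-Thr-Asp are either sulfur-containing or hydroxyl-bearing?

3

Sulfur-containing: C, M. Hydroxyl-bearing: S, T, Y.
Sulfur-containing residues here: Met5 (1).
Hydroxyl-bearing residues here: Ser8, Thr17 (2).
The two groups share no amino acid, so total = 1 + 2 = 3.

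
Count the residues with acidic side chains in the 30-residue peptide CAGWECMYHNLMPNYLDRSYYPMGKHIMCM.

2

Aspartate (D) and glutamate (E) have carboxylic-acid side chains and are the acidic amino acids.
Matching residues: E5, D17.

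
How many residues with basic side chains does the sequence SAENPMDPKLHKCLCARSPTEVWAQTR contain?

K, R, and H are the three residues with basic side chains (ε-amine, guanidinium, and imidazole respectively).
Matching residues: K9, H11, K12, R17, R27.

5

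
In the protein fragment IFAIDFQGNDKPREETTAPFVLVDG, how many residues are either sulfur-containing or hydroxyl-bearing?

Sulfur-containing: C, M. Hydroxyl-bearing: S, T, Y.
Sulfur-containing residues here: none (0).
Hydroxyl-bearing residues here: T16, T17 (2).
The two groups share no amino acid, so total = 0 + 2 = 2.

2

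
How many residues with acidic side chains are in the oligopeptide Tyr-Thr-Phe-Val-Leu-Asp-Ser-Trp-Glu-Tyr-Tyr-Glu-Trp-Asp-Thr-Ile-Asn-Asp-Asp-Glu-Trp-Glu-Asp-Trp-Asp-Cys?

The acidic residues are Asp (D) and Glu (E), whose side chains end in a carboxylate group.
Matching residues: Asp6, Glu9, Glu12, Asp14, Asp18, Asp19, Glu20, Glu22, Asp23, Asp25.

10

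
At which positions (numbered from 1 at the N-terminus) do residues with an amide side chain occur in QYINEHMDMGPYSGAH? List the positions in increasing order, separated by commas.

Only N (asparagine) and Q (glutamine) carry a side-chain carboxamide.
Matching residues: Q1, N4.

1, 4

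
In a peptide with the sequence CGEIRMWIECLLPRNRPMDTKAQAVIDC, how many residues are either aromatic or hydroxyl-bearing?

2

Aromatic: F, W, Y. Hydroxyl-bearing: S, T, Y.
Aromatic residues here: W7 (1).
Hydroxyl-bearing residues here: T20 (1).
(Y belongs to both groups, but none appear in this sequence.) Total = 1 + 1 = 2.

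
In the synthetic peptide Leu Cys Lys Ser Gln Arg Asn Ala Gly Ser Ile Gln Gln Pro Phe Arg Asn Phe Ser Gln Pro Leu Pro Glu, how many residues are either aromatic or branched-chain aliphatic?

Aromatic: F, W, Y. Branched-chain aliphatic: I, L, V.
Aromatic residues here: Phe15, Phe18 (2).
Branched-chain aliphatic residues here: Leu1, Ile11, Leu22 (3).
The two groups share no amino acid, so total = 2 + 3 = 5.

5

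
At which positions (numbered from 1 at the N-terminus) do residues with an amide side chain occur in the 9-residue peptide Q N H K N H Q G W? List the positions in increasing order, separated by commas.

Only N (asparagine) and Q (glutamine) carry a side-chain carboxamide.
Matching residues: Q1, N2, N5, Q7.

1, 2, 5, 7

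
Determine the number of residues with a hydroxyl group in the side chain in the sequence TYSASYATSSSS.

Serine (S), threonine (T), and tyrosine (Y) each carry a hydroxyl group on the side chain.
Matching residues: T1, Y2, S3, S5, Y6, T8, S9, S10, S11, S12.

10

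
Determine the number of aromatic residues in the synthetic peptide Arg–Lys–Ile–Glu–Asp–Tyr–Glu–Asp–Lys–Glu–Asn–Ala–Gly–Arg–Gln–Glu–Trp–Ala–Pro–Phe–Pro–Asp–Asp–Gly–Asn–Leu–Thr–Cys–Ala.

3

Phenylalanine (F), tryptophan (W), and tyrosine (Y) have aromatic ring side chains.
Matching residues: Tyr6, Trp17, Phe20.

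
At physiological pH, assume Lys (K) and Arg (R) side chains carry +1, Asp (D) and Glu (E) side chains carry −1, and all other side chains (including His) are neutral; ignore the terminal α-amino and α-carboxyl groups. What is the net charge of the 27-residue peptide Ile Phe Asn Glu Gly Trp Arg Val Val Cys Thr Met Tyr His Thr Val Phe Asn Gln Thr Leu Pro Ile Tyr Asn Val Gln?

0

Positive (K, R): Arg7 → +1.
Negative (D, E): Glu4 → −1.
Net charge = (+1) + (−1) = 0.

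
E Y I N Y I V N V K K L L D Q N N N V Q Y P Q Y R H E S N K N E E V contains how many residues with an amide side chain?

10

Only N (asparagine) and Q (glutamine) carry a side-chain carboxamide.
Matching residues: N4, N8, Q15, N16, N17, N18, Q20, Q23, N29, N31.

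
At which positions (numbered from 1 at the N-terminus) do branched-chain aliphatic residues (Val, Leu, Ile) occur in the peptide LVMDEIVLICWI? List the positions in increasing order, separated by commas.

Matching residues: L1, V2, I6, V7, L8, I9, I12.

1, 2, 6, 7, 8, 9, 12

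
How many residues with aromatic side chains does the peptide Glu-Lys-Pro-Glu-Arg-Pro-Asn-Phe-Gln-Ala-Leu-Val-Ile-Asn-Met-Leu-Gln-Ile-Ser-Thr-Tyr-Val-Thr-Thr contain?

2

Phenylalanine (F), tryptophan (W), and tyrosine (Y) have aromatic ring side chains.
Matching residues: Phe8, Tyr21.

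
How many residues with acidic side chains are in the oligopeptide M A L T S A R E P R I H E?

Only D (aspartate) and E (glutamate) carry a side-chain carboxylic acid.
Matching residues: E8, E13.

2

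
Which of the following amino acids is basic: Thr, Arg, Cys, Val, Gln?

Arg

Lysine (K), arginine (R), and histidine (H) have basic, nitrogen-containing side chains.
Of the listed options, only Arg belongs to this group.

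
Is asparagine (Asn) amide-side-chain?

The amide-side-chain residues are Asn (N) and Gln (Q).
Asparagine is in this group.

Yes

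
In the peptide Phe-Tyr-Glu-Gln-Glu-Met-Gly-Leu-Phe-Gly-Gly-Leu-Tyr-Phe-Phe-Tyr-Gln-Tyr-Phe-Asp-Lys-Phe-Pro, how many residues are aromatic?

10

The aromatic amino acids are Phe (F, benzyl), Trp (W, indole), and Tyr (Y, phenol).
Matching residues: Phe1, Tyr2, Phe9, Tyr13, Phe14, Phe15, Tyr16, Tyr18, Phe19, Phe22.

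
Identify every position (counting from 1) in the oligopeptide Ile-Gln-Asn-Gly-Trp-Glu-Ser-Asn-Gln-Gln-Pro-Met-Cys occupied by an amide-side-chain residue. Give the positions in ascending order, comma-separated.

Matching residues: Gln2, Asn3, Asn8, Gln9, Gln10.

2, 3, 8, 9, 10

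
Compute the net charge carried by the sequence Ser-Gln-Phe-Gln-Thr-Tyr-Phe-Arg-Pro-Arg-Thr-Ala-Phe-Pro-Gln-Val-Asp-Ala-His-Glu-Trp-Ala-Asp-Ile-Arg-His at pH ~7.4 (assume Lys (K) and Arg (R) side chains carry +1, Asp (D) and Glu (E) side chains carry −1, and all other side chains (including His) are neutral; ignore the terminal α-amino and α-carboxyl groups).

0

Positive (K, R): Arg8, Arg10, Arg25 → +3.
Negative (D, E): Asp17, Glu20, Asp23 → −3.
Net charge = (+3) + (−3) = 0.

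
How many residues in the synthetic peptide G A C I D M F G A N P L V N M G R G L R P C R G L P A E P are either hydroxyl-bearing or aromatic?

1

Hydroxyl-bearing: S, T, Y. Aromatic: F, W, Y.
Hydroxyl-bearing residues here: none (0).
Aromatic residues here: F7 (1).
(Y belongs to both groups, but none appear in this sequence.) Total = 0 + 1 = 1.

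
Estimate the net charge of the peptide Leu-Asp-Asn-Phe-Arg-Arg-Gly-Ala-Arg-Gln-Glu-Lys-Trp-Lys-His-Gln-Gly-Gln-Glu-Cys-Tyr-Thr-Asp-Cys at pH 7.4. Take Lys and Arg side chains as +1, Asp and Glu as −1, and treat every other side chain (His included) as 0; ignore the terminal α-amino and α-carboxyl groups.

+1

Positive (K, R): Arg5, Arg6, Arg9, Lys12, Lys14 → +5.
Negative (D, E): Asp2, Glu11, Glu19, Asp23 → −4.
Net charge = (+5) + (−4) = +1.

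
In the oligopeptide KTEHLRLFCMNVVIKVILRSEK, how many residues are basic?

6

Lysine (K), arginine (R), and histidine (H) have basic, nitrogen-containing side chains.
Matching residues: K1, H4, R6, K15, R19, K22.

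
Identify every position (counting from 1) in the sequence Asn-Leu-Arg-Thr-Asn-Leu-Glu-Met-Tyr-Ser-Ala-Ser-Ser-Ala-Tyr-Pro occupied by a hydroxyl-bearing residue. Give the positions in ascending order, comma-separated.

The –OH-bearing residues are Ser, Thr (aliphatic alcohols), and Tyr (phenol).
Matching residues: Thr4, Tyr9, Ser10, Ser12, Ser13, Tyr15.

4, 9, 10, 12, 13, 15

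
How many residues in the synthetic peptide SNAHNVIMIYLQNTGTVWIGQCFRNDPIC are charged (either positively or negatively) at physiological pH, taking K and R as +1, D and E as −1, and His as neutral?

2

Charged side chains at pH ~7.4: K, R (positive); D, E (negative).
Matching residues: R24, D26.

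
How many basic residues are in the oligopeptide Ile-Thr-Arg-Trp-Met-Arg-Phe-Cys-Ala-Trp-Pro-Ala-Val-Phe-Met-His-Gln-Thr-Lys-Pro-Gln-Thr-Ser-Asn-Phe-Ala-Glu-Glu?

4

Lysine (K), arginine (R), and histidine (H) have basic, nitrogen-containing side chains.
Matching residues: Arg3, Arg6, His16, Lys19.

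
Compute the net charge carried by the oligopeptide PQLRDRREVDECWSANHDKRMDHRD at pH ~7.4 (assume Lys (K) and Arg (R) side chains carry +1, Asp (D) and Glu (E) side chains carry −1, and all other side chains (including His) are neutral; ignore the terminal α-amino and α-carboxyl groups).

Positive (K, R): R4, R6, R7, K19, R20, R24 → +6.
Negative (D, E): D5, E8, D10, E11, D18, D22, D25 → −7.
Net charge = (+6) + (−7) = −1.

-1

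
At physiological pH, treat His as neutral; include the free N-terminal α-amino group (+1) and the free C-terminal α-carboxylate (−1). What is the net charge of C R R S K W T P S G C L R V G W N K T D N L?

+4

Near pH 7.4, K and R contribute +1 each, D and E contribute −1 each, and every other side chain (His included, as stated) is uncharged.
Positive (K, R): R2, R3, K5, R13, K18 → +5.
Negative (D, E): D20 → −1.
The N-terminus (+1) and C-terminus (−1) cancel.
Net charge = (+5) + (−1) = +4.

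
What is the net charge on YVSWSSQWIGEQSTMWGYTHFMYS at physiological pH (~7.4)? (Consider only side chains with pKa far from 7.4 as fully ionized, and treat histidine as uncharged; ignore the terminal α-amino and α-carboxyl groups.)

The side chains ionized at physiological pH are Lys/Arg (+1) and Asp/Glu (−1); with His treated as neutral, nothing else contributes.
Positive (K, R): none → +0.
Negative (D, E): E11 → −1.
Net charge = (+0) + (−1) = −1.

-1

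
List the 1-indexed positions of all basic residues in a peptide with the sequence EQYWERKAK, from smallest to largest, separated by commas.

6, 7, 9

The basic amino acids are Lys (K), Arg (R), and His (H).
Matching residues: R6, K7, K9.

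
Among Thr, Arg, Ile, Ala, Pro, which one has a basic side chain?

Arg

The basic amino acids are Lys (K), Arg (R), and His (H).
Of the listed options, only Arg belongs to this group.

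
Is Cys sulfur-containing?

Yes

Cysteine (C, thiol) and methionine (M, thioether) are the two sulfur-containing amino acids.
Cysteine is in this group.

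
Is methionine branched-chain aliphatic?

No

Valine (V), leucine (L), and isoleucine (I) are the branched-chain amino acids.
Methionine is not in this group.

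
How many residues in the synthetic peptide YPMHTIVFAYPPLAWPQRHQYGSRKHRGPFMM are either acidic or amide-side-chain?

Acidic: D, E. Amide-side-chain: N, Q.
Acidic residues here: none (0).
Amide-side-chain residues here: Q17, Q20 (2).
The two groups share no amino acid, so total = 0 + 2 = 2.

2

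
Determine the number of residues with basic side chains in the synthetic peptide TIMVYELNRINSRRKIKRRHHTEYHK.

The basic amino acids are Lys (K), Arg (R), and His (H).
Matching residues: R9, R13, R14, K15, K17, R18, R19, H20, H21, H25, K26.

11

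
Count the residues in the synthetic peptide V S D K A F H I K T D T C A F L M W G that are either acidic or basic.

5

Acidic: D, E. Basic: H, K, R.
Acidic residues here: D3, D11 (2).
Basic residues here: K4, H7, K9 (3).
The two groups share no amino acid, so total = 2 + 3 = 5.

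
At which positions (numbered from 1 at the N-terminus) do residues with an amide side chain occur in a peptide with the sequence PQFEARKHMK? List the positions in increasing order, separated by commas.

Asparagine (N) and glutamine (Q) have uncharged amide side chains.
Matching residues: Q2.

2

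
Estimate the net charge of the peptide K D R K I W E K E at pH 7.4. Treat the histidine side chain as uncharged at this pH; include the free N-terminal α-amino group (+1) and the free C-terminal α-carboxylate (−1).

+1

Near pH 7.4, K and R contribute +1 each, D and E contribute −1 each, and every other side chain (His included, as stated) is uncharged.
Positive (K, R): K1, R3, K4, K8 → +4.
Negative (D, E): D2, E7, E9 → −3.
The N-terminus (+1) and C-terminus (−1) cancel.
Net charge = (+4) + (−3) = +1.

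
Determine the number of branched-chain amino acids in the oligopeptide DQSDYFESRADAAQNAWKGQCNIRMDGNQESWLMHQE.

The BCAAs are Val, Leu, and Ile — aliphatic side chains with a branch point.
Matching residues: I23, L33.

2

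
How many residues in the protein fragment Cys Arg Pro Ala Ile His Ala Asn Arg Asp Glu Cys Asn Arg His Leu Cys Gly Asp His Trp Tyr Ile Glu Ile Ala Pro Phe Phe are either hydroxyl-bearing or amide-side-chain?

Hydroxyl-bearing: S, T, Y. Amide-side-chain: N, Q.
Hydroxyl-bearing residues here: Tyr22 (1).
Amide-side-chain residues here: Asn8, Asn13 (2).
The two groups share no amino acid, so total = 1 + 2 = 3.

3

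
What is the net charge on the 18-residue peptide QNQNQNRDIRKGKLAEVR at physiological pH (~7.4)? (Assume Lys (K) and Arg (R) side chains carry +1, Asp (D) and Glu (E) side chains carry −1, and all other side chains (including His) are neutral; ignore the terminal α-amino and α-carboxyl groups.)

Positive (K, R): R7, R10, K11, K13, R18 → +5.
Negative (D, E): D8, E16 → −2.
Net charge = (+5) + (−2) = +3.

+3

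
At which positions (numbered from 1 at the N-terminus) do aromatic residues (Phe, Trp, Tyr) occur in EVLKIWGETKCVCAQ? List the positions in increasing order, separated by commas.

Matching residues: W6.

6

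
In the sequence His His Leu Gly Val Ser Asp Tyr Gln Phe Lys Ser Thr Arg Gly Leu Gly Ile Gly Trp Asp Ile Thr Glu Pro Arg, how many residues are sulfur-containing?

Only Cys (C) and Met (M) have a sulfur atom in the side chain.
None of the 26 residues belong to this group.

0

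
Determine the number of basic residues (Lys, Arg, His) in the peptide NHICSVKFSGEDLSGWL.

2

Matching residues: H2, K7.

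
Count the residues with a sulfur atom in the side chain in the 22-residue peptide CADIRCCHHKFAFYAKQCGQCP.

Cysteine (C, thiol) and methionine (M, thioether) are the two sulfur-containing amino acids.
Matching residues: C1, C6, C7, C18, C21.

5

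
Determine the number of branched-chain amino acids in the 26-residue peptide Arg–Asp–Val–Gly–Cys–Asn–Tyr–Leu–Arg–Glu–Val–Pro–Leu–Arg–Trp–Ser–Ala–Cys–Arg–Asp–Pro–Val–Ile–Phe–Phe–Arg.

The BCAAs are Val, Leu, and Ile — aliphatic side chains with a branch point.
Matching residues: Val3, Leu8, Val11, Leu13, Val22, Ile23.

6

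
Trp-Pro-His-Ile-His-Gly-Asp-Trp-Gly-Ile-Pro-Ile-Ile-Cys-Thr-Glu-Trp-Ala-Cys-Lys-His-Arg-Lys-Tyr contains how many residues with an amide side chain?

0

Asparagine (N) and glutamine (Q) have uncharged amide side chains.
None of the 24 residues belong to this group.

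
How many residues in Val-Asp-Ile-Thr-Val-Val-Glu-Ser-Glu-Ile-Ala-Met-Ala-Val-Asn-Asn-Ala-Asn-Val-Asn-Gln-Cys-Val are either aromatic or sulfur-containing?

2

Aromatic: F, W, Y. Sulfur-containing: C, M.
Aromatic residues here: none (0).
Sulfur-containing residues here: Met12, Cys22 (2).
The two groups share no amino acid, so total = 0 + 2 = 2.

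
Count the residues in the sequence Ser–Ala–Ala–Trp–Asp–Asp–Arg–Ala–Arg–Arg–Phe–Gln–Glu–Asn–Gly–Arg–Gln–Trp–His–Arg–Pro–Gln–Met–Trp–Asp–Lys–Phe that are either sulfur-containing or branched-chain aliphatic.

1

Sulfur-containing: C, M. Branched-chain aliphatic: I, L, V.
Sulfur-containing residues here: Met23 (1).
Branched-chain aliphatic residues here: none (0).
The two groups share no amino acid, so total = 1 + 0 = 1.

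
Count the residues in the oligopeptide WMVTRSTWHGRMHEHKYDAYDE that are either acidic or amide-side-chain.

Acidic: D, E. Amide-side-chain: N, Q.
Acidic residues here: E14, D18, D21, E22 (4).
Amide-side-chain residues here: none (0).
The two groups share no amino acid, so total = 4 + 0 = 4.

4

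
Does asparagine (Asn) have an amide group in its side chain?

Yes

The amide-side-chain residues are Asn (N) and Gln (Q).
Asparagine is in this group.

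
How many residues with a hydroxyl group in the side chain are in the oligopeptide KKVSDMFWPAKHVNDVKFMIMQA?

S, T, and Y are the three residues with a side-chain hydroxyl.
Matching residues: S4.

1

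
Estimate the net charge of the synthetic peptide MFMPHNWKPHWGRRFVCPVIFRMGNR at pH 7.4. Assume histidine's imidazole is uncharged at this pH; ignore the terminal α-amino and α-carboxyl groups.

The side chains ionized at physiological pH are Lys/Arg (+1) and Asp/Glu (−1); with His treated as neutral, nothing else contributes.
Positive (K, R): K8, R13, R14, R22, R26 → +5.
Negative (D, E): none → −0.
Net charge = (+5) + (−0) = +5.

+5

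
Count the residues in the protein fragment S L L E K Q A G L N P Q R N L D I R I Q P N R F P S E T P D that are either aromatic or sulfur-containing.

Aromatic: F, W, Y. Sulfur-containing: C, M.
Aromatic residues here: F24 (1).
Sulfur-containing residues here: none (0).
The two groups share no amino acid, so total = 1 + 0 = 1.

1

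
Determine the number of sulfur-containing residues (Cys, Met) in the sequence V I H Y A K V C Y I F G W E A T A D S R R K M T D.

Matching residues: C8, M23.

2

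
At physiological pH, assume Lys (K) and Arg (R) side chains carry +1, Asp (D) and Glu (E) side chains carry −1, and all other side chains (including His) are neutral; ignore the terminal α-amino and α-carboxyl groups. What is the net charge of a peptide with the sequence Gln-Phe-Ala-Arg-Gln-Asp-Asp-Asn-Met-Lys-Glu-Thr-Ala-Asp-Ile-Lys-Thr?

-1

Positive (K, R): Arg4, Lys10, Lys16 → +3.
Negative (D, E): Asp6, Asp7, Glu11, Asp14 → −4.
Net charge = (+3) + (−4) = −1.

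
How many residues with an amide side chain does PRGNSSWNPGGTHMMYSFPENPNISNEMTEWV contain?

5

Asparagine (N) and glutamine (Q) have uncharged amide side chains.
Matching residues: N4, N8, N21, N23, N26.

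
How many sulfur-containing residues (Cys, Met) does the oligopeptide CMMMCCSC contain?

Matching residues: C1, M2, M3, M4, C5, C6, C8.

7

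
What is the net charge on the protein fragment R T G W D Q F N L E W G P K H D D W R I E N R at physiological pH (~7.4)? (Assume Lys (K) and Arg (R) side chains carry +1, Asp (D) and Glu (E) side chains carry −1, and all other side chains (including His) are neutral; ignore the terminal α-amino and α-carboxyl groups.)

Positive (K, R): R1, K14, R19, R23 → +4.
Negative (D, E): D5, E10, D16, D17, E21 → −5.
Net charge = (+4) + (−5) = −1.

-1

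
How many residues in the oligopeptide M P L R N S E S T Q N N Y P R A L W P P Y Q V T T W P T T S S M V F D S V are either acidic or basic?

Acidic: D, E. Basic: H, K, R.
Acidic residues here: E7, D35 (2).
Basic residues here: R4, R15 (2).
The two groups share no amino acid, so total = 2 + 2 = 4.

4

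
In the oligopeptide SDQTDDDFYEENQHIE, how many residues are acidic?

7

Only D (aspartate) and E (glutamate) carry a side-chain carboxylic acid.
Matching residues: D2, D5, D6, D7, E10, E11, E16.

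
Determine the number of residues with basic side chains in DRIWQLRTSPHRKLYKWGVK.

7

Lysine (K), arginine (R), and histidine (H) have basic, nitrogen-containing side chains.
Matching residues: R2, R7, H11, R12, K13, K16, K20.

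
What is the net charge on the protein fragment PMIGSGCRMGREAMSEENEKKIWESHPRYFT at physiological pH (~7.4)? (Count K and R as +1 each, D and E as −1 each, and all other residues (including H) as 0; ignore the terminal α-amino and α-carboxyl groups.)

0

Positive (K, R): R8, R11, K20, K21, R28 → +5.
Negative (D, E): E12, E16, E17, E19, E24 → −5.
Net charge = (+5) + (−5) = 0.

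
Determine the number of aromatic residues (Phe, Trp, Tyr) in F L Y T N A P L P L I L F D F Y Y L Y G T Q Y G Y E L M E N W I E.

Matching residues: F1, Y3, F13, F15, Y16, Y17, Y19, Y23, Y25, W31.

10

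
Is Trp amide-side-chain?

No

Only N (asparagine) and Q (glutamine) carry a side-chain carboxamide.
Tryptophan is not in this group.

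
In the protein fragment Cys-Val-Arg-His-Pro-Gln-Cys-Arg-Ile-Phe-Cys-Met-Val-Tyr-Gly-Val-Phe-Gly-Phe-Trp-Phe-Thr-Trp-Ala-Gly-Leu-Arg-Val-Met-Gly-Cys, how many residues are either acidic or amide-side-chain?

Acidic: D, E. Amide-side-chain: N, Q.
Acidic residues here: none (0).
Amide-side-chain residues here: Gln6 (1).
The two groups share no amino acid, so total = 0 + 1 = 1.

1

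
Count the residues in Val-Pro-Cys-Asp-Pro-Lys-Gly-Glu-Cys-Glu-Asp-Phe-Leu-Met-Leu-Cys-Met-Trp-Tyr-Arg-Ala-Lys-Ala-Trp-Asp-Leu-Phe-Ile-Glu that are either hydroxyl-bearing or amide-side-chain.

Hydroxyl-bearing: S, T, Y. Amide-side-chain: N, Q.
Hydroxyl-bearing residues here: Tyr19 (1).
Amide-side-chain residues here: none (0).
The two groups share no amino acid, so total = 1 + 0 = 1.

1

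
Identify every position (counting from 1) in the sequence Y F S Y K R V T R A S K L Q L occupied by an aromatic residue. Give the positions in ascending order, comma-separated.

The aromatic amino acids are Phe (F, benzyl), Trp (W, indole), and Tyr (Y, phenol).
Matching residues: Y1, F2, Y4.

1, 2, 4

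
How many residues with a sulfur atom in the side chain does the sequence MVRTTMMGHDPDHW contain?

Only Cys (C) and Met (M) have a sulfur atom in the side chain.
Matching residues: M1, M6, M7.

3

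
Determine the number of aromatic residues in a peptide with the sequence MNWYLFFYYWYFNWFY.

12

F, W, and Y each carry an aromatic ring on the side chain.
Matching residues: W3, Y4, F6, F7, Y8, Y9, W10, Y11, F12, W14, F15, Y16.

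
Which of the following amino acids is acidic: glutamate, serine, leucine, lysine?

glutamate

Only D (aspartate) and E (glutamate) carry a side-chain carboxylic acid.
Of the listed options, only glutamate belongs to this group.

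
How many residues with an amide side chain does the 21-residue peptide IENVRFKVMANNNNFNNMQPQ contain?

Only N (asparagine) and Q (glutamine) carry a side-chain carboxamide.
Matching residues: N3, N11, N12, N13, N14, N16, N17, Q19, Q21.

9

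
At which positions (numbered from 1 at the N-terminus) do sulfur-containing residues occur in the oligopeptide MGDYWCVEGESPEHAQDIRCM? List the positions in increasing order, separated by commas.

1, 6, 20, 21

Only Cys (C) and Met (M) have a sulfur atom in the side chain.
Matching residues: M1, C6, C20, M21.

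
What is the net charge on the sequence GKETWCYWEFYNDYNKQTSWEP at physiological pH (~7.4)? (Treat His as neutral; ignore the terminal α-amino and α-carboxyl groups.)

-2

At pH ~7.4 the Lys and Arg side chains are protonated (+1), the Asp and Glu side chains are deprotonated (−1), and with His taken as neutral all other side chains carry no charge.
Positive (K, R): K2, K16 → +2.
Negative (D, E): E3, E9, D13, E21 → −4.
Net charge = (+2) + (−4) = −2.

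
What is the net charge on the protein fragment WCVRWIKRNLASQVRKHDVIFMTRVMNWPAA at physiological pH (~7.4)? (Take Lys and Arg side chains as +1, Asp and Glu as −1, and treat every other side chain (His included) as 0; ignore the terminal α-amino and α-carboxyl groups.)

Positive (K, R): R4, K7, R8, R15, K16, R24 → +6.
Negative (D, E): D18 → −1.
Net charge = (+6) + (−1) = +5.

+5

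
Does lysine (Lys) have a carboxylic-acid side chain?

No

Aspartate (D) and glutamate (E) have carboxylic-acid side chains and are the acidic amino acids.
Lysine is not in this group.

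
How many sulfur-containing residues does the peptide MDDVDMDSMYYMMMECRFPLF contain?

7

Only Cys (C) and Met (M) have a sulfur atom in the side chain.
Matching residues: M1, M6, M9, M12, M13, M14, C16.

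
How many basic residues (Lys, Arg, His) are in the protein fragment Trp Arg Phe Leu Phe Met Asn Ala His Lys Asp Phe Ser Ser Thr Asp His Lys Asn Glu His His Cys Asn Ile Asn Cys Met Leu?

7

Matching residues: Arg2, His9, Lys10, His17, Lys18, His21, His22.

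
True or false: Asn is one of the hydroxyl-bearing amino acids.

False

S, T, and Y are the three residues with a side-chain hydroxyl.
Asparagine is not in this group.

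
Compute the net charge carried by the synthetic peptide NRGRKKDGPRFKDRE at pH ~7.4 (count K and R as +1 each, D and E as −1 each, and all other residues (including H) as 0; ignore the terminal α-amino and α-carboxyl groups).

Positive (K, R): R2, R4, K5, K6, R10, K12, R14 → +7.
Negative (D, E): D7, D13, E15 → −3.
Net charge = (+7) + (−3) = +4.

+4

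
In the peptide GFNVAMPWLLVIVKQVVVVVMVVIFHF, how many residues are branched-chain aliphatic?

14

Valine (V), leucine (L), and isoleucine (I) are the branched-chain amino acids.
Matching residues: V4, L9, L10, V11, I12, V13, V16, V17, V18, V19, V20, V22, V23, I24.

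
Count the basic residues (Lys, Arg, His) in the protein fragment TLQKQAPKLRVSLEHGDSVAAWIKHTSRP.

Matching residues: K4, K8, R10, H15, K24, H25, R28.

7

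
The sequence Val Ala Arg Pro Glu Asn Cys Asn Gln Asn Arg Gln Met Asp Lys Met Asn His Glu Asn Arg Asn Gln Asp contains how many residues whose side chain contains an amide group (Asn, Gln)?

Matching residues: Asn6, Asn8, Gln9, Asn10, Gln12, Asn17, Asn20, Asn22, Gln23.

9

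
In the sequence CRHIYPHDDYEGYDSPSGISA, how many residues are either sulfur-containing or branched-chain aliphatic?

Sulfur-containing: C, M. Branched-chain aliphatic: I, L, V.
Sulfur-containing residues here: C1 (1).
Branched-chain aliphatic residues here: I4, I19 (2).
The two groups share no amino acid, so total = 1 + 2 = 3.

3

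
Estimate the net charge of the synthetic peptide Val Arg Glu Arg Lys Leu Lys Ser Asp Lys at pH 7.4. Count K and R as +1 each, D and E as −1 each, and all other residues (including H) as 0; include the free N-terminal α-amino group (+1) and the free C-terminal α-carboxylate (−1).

Positive (K, R): Arg2, Arg4, Lys5, Lys7, Lys10 → +5.
Negative (D, E): Glu3, Asp9 → −2.
The N-terminus (+1) and C-terminus (−1) cancel.
Net charge = (+5) + (−2) = +3.

+3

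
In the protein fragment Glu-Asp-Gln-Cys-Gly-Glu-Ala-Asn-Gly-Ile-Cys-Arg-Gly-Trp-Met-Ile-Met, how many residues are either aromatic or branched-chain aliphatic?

3

Aromatic: F, W, Y. Branched-chain aliphatic: I, L, V.
Aromatic residues here: Trp14 (1).
Branched-chain aliphatic residues here: Ile10, Ile16 (2).
The two groups share no amino acid, so total = 1 + 2 = 3.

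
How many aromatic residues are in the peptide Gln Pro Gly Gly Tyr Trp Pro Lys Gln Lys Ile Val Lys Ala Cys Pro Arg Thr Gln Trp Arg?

Phenylalanine (F), tryptophan (W), and tyrosine (Y) have aromatic ring side chains.
Matching residues: Tyr5, Trp6, Trp20.

3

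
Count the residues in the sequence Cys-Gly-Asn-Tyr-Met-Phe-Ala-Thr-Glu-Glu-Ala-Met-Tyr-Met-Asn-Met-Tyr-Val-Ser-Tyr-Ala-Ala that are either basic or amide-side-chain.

Basic: H, K, R. Amide-side-chain: N, Q.
Basic residues here: none (0).
Amide-side-chain residues here: Asn3, Asn15 (2).
The two groups share no amino acid, so total = 0 + 2 = 2.

2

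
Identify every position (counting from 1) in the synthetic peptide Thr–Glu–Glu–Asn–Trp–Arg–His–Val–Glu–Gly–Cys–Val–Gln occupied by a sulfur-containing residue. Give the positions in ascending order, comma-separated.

11

Cysteine (C, thiol) and methionine (M, thioether) are the two sulfur-containing amino acids.
Matching residues: Cys11.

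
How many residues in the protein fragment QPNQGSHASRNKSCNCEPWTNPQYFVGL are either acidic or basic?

Acidic: D, E. Basic: H, K, R.
Acidic residues here: E17 (1).
Basic residues here: H7, R10, K12 (3).
The two groups share no amino acid, so total = 1 + 3 = 4.

4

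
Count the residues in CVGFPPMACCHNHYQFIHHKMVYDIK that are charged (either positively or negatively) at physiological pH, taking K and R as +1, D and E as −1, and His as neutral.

Charged side chains at pH ~7.4: K, R (positive); D, E (negative).
Matching residues: K20, D24, K26.

3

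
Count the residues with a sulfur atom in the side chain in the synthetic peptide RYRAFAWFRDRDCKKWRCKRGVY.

2

The sulfur-bearing residues are cysteine (–SH) and methionine (–S–CH₃).
Matching residues: C13, C18.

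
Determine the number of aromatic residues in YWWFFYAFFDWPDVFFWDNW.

13

F, W, and Y each carry an aromatic ring on the side chain.
Matching residues: Y1, W2, W3, F4, F5, Y6, F8, F9, W11, F15, F16, W17, W20.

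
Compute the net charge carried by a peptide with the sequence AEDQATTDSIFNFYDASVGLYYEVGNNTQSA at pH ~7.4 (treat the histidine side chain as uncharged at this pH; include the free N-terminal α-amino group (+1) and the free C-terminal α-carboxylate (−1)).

-5

At pH ~7.4 the Lys and Arg side chains are protonated (+1), the Asp and Glu side chains are deprotonated (−1), and with His taken as neutral all other side chains carry no charge.
Positive (K, R): none → +0.
Negative (D, E): E2, D3, D8, D15, E23 → −5.
The N-terminus (+1) and C-terminus (−1) cancel.
Net charge = (+0) + (−5) = −5.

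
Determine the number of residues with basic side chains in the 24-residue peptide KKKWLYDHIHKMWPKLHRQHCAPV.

Lysine (K), arginine (R), and histidine (H) have basic, nitrogen-containing side chains.
Matching residues: K1, K2, K3, H8, H10, K11, K15, H17, R18, H20.

10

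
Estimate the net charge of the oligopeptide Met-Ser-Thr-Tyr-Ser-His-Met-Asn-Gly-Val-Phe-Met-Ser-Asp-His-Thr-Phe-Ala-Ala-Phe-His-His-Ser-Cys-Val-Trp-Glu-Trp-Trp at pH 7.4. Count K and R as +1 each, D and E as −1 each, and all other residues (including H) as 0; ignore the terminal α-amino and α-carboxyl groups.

Positive (K, R): none → +0.
Negative (D, E): Asp14, Glu27 → −2.
Net charge = (+0) + (−2) = −2.

-2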